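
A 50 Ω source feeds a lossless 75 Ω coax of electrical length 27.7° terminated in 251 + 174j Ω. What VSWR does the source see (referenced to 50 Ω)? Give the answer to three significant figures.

tan(βl) = 0.525
Z_in = Z_0·(Z_L + jZ_0·tanβl)/(Z_0 + jZ_L·tanβl) = 102 − j156 Ω
Γ_s = (Z_in − Z_s)/(Z_in + Z_s) = (52.1 − j156)/(152 − j156), |Γ_s| = 0.754
VSWR = (1 + |Γ_s|)/(1 − |Γ_s|)

VSWR ≈ 7.13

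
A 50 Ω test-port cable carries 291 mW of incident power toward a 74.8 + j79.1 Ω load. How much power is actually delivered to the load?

P_delivered ≈ 199 mW

|Γ| = |(24.8 + j79.1)/(124.8 + j79.1)| = 0.561
|Γ|² = 0.315
P_refl = |Γ|²·P_inc = 91.6 mW, P_del = (1 − |Γ|²)·P_inc = 199 mW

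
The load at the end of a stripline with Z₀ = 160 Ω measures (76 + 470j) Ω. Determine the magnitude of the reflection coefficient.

|Γ| ≈ 0.908

Γ = (Z_L − Z_0)/(Z_L + Z_0) = (-84 + j470)/(236 + j470)
|Γ| = 477/526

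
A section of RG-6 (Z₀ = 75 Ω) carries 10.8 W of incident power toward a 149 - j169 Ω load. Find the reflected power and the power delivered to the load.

|Γ| = |(74 − j169)/(224 − j169)| = 0.657
|Γ|² = 0.432
P_refl = |Γ|²·P_inc = 4.67 W, P_del = (1 − |Γ|²)·P_inc = 6.13 W

P_reflected ≈ 4.67 W; P_delivered ≈ 6.13 W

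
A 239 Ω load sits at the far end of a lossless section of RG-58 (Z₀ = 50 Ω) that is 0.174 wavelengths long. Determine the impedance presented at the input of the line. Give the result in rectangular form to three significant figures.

Z_in ≈ 13.1 − j24.5 Ω

βl = 2π × 0.174 = 62.6°
tan(βl) = tan(62.6°) = 1.93
Z_in = Z_0·(Z_L + jZ_0·tanβl)/(Z_0 + jZ_L·tanβl)
     = 50·(239 + j96.6)/(50 + j462)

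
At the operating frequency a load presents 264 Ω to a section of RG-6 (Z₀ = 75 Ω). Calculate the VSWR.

Γ = (264 − 75)/(264 + 75) = 0.558
VSWR = (1 + 0.558)/(1 − 0.558)

VSWR ≈ 3.52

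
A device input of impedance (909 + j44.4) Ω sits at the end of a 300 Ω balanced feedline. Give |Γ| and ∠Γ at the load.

Γ ≈ 0.505 ∠ 2.07°

Γ = (Z_L − Z_0)/(Z_L + Z_0) = (609 + j44.4)/(1209 + j44.4)
|Γ| = 611/1210 = 0.505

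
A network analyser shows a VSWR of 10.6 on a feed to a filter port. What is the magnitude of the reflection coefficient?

|Γ| ≈ 0.828

|Γ| = (S − 1)/(S + 1) = (10.6 − 1)/(10.6 + 1) = 9.6/11.6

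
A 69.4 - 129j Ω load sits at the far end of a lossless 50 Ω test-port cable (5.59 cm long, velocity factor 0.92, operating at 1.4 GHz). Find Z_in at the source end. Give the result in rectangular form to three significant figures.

λ = v/f = 0.92·c / 1.4 GHz = 0.197 m
βl = 2π·l/λ = 2π × 0.284 = 102°
tan(βl) = tan(102°) = -4.67
Z_in = Z_0·(Z_L + jZ_0·tanβl)/(Z_0 + jZ_L·tanβl)
     = 50·(69.4 − j363)/(-553 − j324)

Z_in ≈ 9.65 + j27.1 Ω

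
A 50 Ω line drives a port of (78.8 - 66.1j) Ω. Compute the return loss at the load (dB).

RL ≈ 6.05 dB

Γ = (28.8 − j66.1)/(128.8 − j66.1), |Γ| = 0.498
RL = −20·log₁₀|Γ| = −20·log₁₀(0.498)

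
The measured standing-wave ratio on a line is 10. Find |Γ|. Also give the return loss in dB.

|Γ| ≈ 0.818; return loss ≈ 1.74 dB

|Γ| = (S − 1)/(S + 1) = (10 − 1)/(10 + 1) = 9/11
RL = −20·log₁₀|Γ| = −20·log₁₀(0.818)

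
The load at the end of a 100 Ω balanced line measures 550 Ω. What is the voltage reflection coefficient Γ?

Γ = 0.692

Γ = (Z_L − Z_0)/(Z_L + Z_0) = (550 − 100)/(550 + 100) = 450/650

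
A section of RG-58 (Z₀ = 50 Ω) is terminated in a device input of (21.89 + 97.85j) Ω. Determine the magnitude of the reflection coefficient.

Γ = (Z_L − Z_0)/(Z_L + Z_0) = (-28.11 + j97.85)/(71.89 + j97.85)
|Γ| = 102/121

|Γ| ≈ 0.838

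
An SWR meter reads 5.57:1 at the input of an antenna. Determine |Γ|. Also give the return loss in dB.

|Γ| ≈ 0.696; return loss ≈ 3.15 dB

|Γ| = (S − 1)/(S + 1) = (5.57 − 1)/(5.57 + 1) = 4.57/6.57
RL = −20·log₁₀|Γ| = −20·log₁₀(0.696)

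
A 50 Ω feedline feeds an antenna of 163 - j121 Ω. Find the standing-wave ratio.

Γ = (Z_L − Z_0)/(Z_L + Z_0) = (113 − j121)/(213 − j121)
|Γ| = 166/245 = 0.676
VSWR = (1 + |Γ|)/(1 − |Γ|) = 1.68/0.324

VSWR ≈ 5.17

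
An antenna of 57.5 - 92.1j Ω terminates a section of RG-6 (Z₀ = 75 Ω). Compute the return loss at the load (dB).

Γ = (-17.5 − j92.1)/(132.5 − j92.1), |Γ| = 0.581
RL = −20·log₁₀|Γ| = −20·log₁₀(0.581)

RL ≈ 4.72 dB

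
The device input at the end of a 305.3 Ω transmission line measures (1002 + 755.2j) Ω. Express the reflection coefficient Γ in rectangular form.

Γ = (Z_L − Z_0)/(Z_L + Z_0) = (696.7 + j755.2)/(1307 + j755.2)

Γ ≈ 0.65 + j0.202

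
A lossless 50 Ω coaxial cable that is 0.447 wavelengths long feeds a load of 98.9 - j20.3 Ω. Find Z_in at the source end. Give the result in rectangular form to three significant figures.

Z_in ≈ 91.7 + j29.3 Ω

βl = 2π × 0.447 = 161°
tan(βl) = tan(161°) = -0.346
Z_in = Z_0·(Z_L + jZ_0·tanβl)/(Z_0 + jZ_L·tanβl)
     = 50·(98.9 − j37.6)/(43 − j34.2)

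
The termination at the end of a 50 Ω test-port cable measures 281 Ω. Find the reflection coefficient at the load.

Γ = 0.698

Γ = (Z_L − Z_0)/(Z_L + Z_0) = (281 − 50)/(281 + 50) = 231/331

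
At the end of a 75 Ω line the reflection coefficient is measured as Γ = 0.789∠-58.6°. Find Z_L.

Z_L = Z_0·(1 + Γ)/(1 − Γ) = 75·(1.41 − j0.673)/(0.589 + j0.673)

Z_L ≈ 35.4 − j126 Ω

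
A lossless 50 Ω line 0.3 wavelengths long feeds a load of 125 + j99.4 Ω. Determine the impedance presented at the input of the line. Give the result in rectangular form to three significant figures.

Z_in ≈ 11.9 + j5.22 Ω

βl = 2π × 0.3 = 108°
tan(βl) = tan(108°) = -3.08
Z_in = Z_0·(Z_L + jZ_0·tanβl)/(Z_0 + jZ_L·tanβl)
     = 50·(125 − j54.5)/(356 − j385)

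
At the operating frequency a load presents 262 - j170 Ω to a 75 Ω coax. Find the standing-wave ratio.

VSWR ≈ 5.05

Γ = (Z_L − Z_0)/(Z_L + Z_0) = (187 − j170)/(337 − j170)
|Γ| = 253/377 = 0.67
VSWR = (1 + |Γ|)/(1 − |Γ|) = 1.67/0.33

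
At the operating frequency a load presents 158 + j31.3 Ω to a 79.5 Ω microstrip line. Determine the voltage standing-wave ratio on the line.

VSWR ≈ 2.09

Γ = (Z_L − Z_0)/(Z_L + Z_0) = (78.5 + j31.3)/(237.5 + j31.3)
|Γ| = 84.5/240 = 0.353
VSWR = (1 + |Γ|)/(1 − |Γ|) = 1.35/0.647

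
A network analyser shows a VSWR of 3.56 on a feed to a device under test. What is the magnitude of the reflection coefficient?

|Γ| ≈ 0.561

|Γ| = (S − 1)/(S + 1) = (3.56 − 1)/(3.56 + 1) = 2.56/4.56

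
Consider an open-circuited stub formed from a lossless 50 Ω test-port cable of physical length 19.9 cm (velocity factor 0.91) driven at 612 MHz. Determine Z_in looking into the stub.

Z_in ≈ +j142 Ω

λ = v/f = 0.91·c / 612 MHz = 0.446 m
βl = 2π·l/λ = 2π × 0.446 = 161°
tan(βl) = -0.352
For an open-circuited stub, Z_in = −jZ_0·cot(βl) = −jZ_0/tan(βl)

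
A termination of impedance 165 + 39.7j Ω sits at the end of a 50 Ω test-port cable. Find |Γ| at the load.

Γ = (Z_L − Z_0)/(Z_L + Z_0) = (115 + j39.7)/(215 + j39.7)
|Γ| = 122/219

|Γ| ≈ 0.556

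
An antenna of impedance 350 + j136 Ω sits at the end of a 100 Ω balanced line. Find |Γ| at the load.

|Γ| ≈ 0.605

Γ = (Z_L − Z_0)/(Z_L + Z_0) = (250 + j136)/(450 + j136)
|Γ| = 285/470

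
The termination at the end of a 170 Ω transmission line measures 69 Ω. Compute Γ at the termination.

Γ = -0.423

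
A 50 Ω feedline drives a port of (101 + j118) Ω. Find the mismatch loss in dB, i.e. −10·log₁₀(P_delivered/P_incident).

Γ = (51 + j118)/(151 + j118), |Γ| = 0.671
|Γ|² = 0.45, so P_del/P_inc = 1 − |Γ|² = 0.55
ML = −10·log₁₀(1 − |Γ|²)

mismatch loss ≈ 2.6 dB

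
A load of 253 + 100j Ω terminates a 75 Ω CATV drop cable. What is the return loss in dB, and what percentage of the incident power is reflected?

Γ = (178 + j100)/(328 + j100), |Γ| = 0.595
RL = −20·log₁₀(0.595) = 4.5 dB
P_refl/P_inc = |Γ|² = 0.355

RL ≈ 4.5 dB; 35.5% of incident power reflected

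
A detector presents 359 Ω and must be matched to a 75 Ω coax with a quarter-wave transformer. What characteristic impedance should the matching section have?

Z_qwt = √(Z_0·R_L) = √(75 × 359) = √26920

Z_qwt ≈ 164 Ω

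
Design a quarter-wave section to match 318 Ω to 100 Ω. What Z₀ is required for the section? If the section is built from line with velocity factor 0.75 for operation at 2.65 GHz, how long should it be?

Z_qwt = √(Z_0·R_L) = √(100 × 318) = √31800
λ = 0.75·c/f = 0.0849 m, so l = λ/4 = 0.0212 m

Z_qwt ≈ 178 Ω; length ≈ 2.12 cm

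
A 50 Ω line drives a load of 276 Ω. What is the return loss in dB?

RL ≈ 3.18 dB

Γ = (276 − 50)/(276 + 50) = 0.693
RL = −20·log₁₀|Γ| = −20·log₁₀(0.693)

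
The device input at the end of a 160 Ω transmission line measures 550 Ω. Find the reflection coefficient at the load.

Γ = 0.549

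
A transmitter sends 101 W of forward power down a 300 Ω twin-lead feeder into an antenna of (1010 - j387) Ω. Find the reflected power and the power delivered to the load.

P_reflected ≈ 35.4 W; P_delivered ≈ 65.6 W

|Γ| = |(710 − j387)/(1310 − j387)| = 0.592
|Γ|² = 0.35
P_refl = |Γ|²·P_inc = 35.4 W, P_del = (1 − |Γ|²)·P_inc = 65.6 W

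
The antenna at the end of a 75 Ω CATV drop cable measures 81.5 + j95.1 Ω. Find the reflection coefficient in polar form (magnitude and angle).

Γ ≈ 0.521 ∠ 54.8°

Γ = (Z_L − Z_0)/(Z_L + Z_0) = (6.5 + j95.1)/(156.5 + j95.1)
|Γ| = 95.3/183 = 0.521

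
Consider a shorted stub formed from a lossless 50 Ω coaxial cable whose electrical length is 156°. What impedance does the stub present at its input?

tan(βl) = -0.445
For a shorted stub, Z_in = jZ_0·tan(βl)

Z_in ≈ −j22.3 Ω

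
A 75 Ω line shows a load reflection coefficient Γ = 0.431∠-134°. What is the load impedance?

Z_L ≈ 34.2 − j26.1 Ω

Z_L = Z_0·(1 + Γ)/(1 − Γ) = 75·(0.701 − j0.31)/(1.3 + j0.31)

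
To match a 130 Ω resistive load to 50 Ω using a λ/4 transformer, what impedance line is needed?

Z_qwt = √(Z_0·R_L) = √(50 × 130) = √6500

Z_qwt ≈ 80.6 Ω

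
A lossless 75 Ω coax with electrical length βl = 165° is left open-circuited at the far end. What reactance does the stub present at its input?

tan(βl) = -0.268
For an open-circuited stub, Z_in = −jZ_0·cot(βl) = −jZ_0/tan(βl)

X_in ≈ 280 Ω (inductive)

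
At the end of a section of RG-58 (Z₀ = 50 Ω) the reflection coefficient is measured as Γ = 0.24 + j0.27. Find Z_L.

Z_L ≈ 66.8 + j41.5 Ω

Z_L = Z_0·(1 + Γ)/(1 − Γ) = 50·(1.24 + j0.27)/(0.76 − j0.27)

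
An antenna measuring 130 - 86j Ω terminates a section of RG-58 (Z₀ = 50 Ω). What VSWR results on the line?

VSWR ≈ 3.86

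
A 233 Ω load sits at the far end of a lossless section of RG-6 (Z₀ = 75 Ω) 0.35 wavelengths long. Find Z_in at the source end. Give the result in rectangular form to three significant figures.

Z_in ≈ 35 + j46.3 Ω

βl = 2π × 0.35 = 126°
tan(βl) = tan(126°) = -1.38
Z_in = Z_0·(Z_L + jZ_0·tanβl)/(Z_0 + jZ_L·tanβl)
     = 75·(233 − j103)/(75 − j321)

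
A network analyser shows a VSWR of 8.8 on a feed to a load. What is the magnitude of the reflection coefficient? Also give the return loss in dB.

|Γ| ≈ 0.796; return loss ≈ 1.98 dB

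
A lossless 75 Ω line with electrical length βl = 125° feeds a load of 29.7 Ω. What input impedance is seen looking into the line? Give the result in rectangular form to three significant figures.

tan(βl) = tan(125°) = -1.43
Z_in = Z_0·(Z_L + jZ_0·tanβl)/(Z_0 + jZ_L·tanβl)
     = 75·(29.7 − j107)/(75 − j42.4)

Z_in ≈ 68.4 − j68.4 Ω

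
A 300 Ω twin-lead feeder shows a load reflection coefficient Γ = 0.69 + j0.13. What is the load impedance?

Z_L ≈ 1350 + j690 Ω

Z_L = Z_0·(1 + Γ)/(1 − Γ) = 300·(1.69 + j0.13)/(0.31 − j0.13)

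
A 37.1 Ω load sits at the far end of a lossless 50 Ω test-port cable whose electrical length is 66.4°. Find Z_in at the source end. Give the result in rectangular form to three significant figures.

tan(βl) = tan(66.4°) = 2.29
Z_in = Z_0·(Z_L + jZ_0·tanβl)/(Z_0 + jZ_L·tanβl)
     = 50·(37.1 + j114)/(50 + j84.9)

Z_in ≈ 59.6 + j13.2 Ω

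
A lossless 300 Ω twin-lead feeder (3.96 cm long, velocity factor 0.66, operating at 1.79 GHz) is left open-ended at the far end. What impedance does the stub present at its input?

λ = v/f = 0.66·c / 1.79 GHz = 0.111 m
βl = 2π·l/λ = 2π × 0.358 = 129°
tan(βl) = -1.24
For an open-ended stub, Z_in = −jZ_0·cot(βl) = −jZ_0/tan(βl)

Z_in ≈ +j242 Ω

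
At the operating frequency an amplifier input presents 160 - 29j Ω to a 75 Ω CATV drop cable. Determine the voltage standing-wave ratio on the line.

Γ = (Z_L − Z_0)/(Z_L + Z_0) = (85 − j29)/(235 − j29)
|Γ| = 89.8/237 = 0.379
VSWR = (1 + |Γ|)/(1 − |Γ|) = 1.38/0.621

VSWR ≈ 2.22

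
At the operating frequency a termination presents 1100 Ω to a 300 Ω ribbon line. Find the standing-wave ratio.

VSWR ≈ 3.67

Γ = (1100 − 300)/(1100 + 300) = 0.571
VSWR = (1 + 0.571)/(1 − 0.571)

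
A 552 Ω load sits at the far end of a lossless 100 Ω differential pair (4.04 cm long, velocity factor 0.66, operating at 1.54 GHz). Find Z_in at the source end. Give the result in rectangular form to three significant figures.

λ = v/f = 0.66·c / 1.54 GHz = 0.129 m
βl = 2π·l/λ = 2π × 0.314 = 113°
tan(βl) = tan(113°) = -2.34
Z_in = Z_0·(Z_L + jZ_0·tanβl)/(Z_0 + jZ_L·tanβl)
     = 100·(552 − j234)/(100 − j1290)

Z_in ≈ 21.3 + j41 Ω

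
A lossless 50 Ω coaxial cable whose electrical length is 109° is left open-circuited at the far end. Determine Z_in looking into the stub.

tan(βl) = -2.9
For an open-circuited stub, Z_in = −jZ_0·cot(βl) = −jZ_0/tan(βl)

Z_in ≈ +j17.2 Ω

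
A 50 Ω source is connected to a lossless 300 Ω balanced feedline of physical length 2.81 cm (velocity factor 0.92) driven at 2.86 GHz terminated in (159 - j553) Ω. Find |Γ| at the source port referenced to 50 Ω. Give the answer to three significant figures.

λ = v/f = 0.92·c / 2.86 GHz = 0.0965 m
βl = 2π·l/λ = 2π × 0.291 = 105°
tan(βl) = -3.78
Z_in = Z_0·(Z_L + jZ_0·tanβl)/(Z_0 + jZ_L·tanβl) = 61.4 + j262 Ω
Γ_s = (Z_in − Z_s)/(Z_in + Z_s) = (11.4 + j262)/(111 + j262), |Γ_s| = 0.921

|Γ| ≈ 0.921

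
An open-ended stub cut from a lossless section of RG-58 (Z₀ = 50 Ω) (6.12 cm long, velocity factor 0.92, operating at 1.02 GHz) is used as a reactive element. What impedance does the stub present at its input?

λ = v/f = 0.92·c / 1.02 GHz = 0.271 m
βl = 2π·l/λ = 2π × 0.226 = 81.4°
tan(βl) = 6.63
For an open-ended stub, Z_in = −jZ_0·cot(βl) = −jZ_0/tan(βl)

Z_in ≈ −j7.54 Ω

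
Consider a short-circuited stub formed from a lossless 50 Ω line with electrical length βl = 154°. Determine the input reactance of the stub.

tan(βl) = -0.488
For a short-circuited stub, Z_in = jZ_0·tan(βl)

X_in ≈ -24.4 Ω (capacitive)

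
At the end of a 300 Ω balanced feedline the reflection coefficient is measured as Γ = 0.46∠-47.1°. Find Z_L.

Z_L = Z_0·(1 + Γ)/(1 − Γ) = 300·(1.31 − j0.337)/(0.687 + j0.337)

Z_L ≈ 404 − j345 Ω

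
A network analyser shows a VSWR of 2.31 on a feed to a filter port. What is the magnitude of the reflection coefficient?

|Γ| = (S − 1)/(S + 1) = (2.31 − 1)/(2.31 + 1) = 1.31/3.31

|Γ| ≈ 0.396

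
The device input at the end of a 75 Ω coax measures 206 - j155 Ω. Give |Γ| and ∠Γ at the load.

Γ = (Z_L − Z_0)/(Z_L + Z_0) = (131 − j155)/(281 − j155)
|Γ| = 203/321 = 0.632

Γ ≈ 0.632 ∠ -20.9°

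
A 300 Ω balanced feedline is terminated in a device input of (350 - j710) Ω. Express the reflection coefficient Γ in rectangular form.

Γ ≈ 0.579 − j0.46

Γ = (Z_L − Z_0)/(Z_L + Z_0) = (50 − j710)/(650 − j710)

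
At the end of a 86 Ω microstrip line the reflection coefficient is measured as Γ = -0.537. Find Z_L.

Z_L ≈ 25.9 Ω

Z_L = Z_0·(1 + Γ)/(1 − Γ) = 86·(0.463)/(1.54)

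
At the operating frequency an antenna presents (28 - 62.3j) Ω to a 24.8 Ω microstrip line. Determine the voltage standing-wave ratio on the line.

Γ = (Z_L − Z_0)/(Z_L + Z_0) = (3.2 − j62.3)/(52.8 − j62.3)
|Γ| = 62.4/81.7 = 0.764
VSWR = (1 + |Γ|)/(1 − |Γ|) = 1.76/0.236

VSWR ≈ 7.47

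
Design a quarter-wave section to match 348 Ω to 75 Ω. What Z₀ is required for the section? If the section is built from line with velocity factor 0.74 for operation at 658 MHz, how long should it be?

Z_qwt ≈ 162 Ω; length ≈ 8.43 cm

Z_qwt = √(Z_0·R_L) = √(75 × 348) = √26100
λ = 0.74·c/f = 0.337 m, so l = λ/4 = 0.0843 m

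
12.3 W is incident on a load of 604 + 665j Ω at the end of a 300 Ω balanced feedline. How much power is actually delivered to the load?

P_delivered ≈ 7.08 W

|Γ| = |(304 + j665)/(904 + j665)| = 0.652
|Γ|² = 0.425
P_refl = |Γ|²·P_inc = 5.22 W, P_del = (1 − |Γ|²)·P_inc = 7.08 W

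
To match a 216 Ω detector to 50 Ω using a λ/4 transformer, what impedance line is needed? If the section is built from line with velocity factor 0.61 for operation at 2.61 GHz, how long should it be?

Z_qwt ≈ 104 Ω; length ≈ 1.75 cm

Z_qwt = √(Z_0·R_L) = √(50 × 216) = √10800
λ = 0.61·c/f = 0.0701 m, so l = λ/4 = 0.0175 m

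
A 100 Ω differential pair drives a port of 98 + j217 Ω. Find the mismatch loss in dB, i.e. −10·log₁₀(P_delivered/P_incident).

Γ = (-2 + j217)/(198 + j217), |Γ| = 0.739
|Γ|² = 0.546, so P_del/P_inc = 1 − |Γ|² = 0.454
ML = −10·log₁₀(1 − |Γ|²)

mismatch loss ≈ 3.43 dB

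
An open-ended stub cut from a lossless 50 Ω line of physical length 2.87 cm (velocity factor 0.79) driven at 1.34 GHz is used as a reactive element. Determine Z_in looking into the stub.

λ = v/f = 0.79·c / 1.34 GHz = 0.177 m
βl = 2π·l/λ = 2π × 0.162 = 58.4°
tan(βl) = 1.63
For an open-ended stub, Z_in = −jZ_0·cot(βl) = −jZ_0/tan(βl)

Z_in ≈ −j30.7 Ω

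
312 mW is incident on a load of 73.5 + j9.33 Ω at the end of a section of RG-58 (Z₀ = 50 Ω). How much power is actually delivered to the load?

|Γ| = |(23.5 + j9.33)/(123.5 + j9.33)| = 0.204
|Γ|² = 0.0417
P_refl = |Γ|²·P_inc = 13 mW, P_del = (1 − |Γ|²)·P_inc = 299 mW

P_delivered ≈ 299 mW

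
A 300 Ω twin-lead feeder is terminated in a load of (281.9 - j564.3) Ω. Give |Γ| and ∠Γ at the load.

Γ = (Z_L − Z_0)/(Z_L + Z_0) = (-18.1 − j564.3)/(581.9 − j564.3)
|Γ| = 565/811 = 0.697

Γ ≈ 0.697 ∠ -47.7°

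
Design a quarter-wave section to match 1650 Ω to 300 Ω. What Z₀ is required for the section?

Z_qwt ≈ 704 Ω

Z_qwt = √(Z_0·R_L) = √(300 × 1650) = √495000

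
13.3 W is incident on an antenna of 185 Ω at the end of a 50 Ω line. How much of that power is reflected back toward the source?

Γ = (185 − 50)/(185 + 50) = 0.574
|Γ|² = 0.33
P_refl = |Γ|²·P_inc = 4.39 W, P_del = (1 − |Γ|²)·P_inc = 8.91 W

P_reflected ≈ 4.39 W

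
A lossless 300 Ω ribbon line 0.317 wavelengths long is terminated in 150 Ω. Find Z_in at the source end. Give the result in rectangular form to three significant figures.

βl = 2π × 0.317 = 114°
tan(βl) = tan(114°) = -2.23
Z_in = Z_0·(Z_L + jZ_0·tanβl)/(Z_0 + jZ_L·tanβl)
     = 300·(150 − j670)/(300 − j335)

Z_in ≈ 400 − j224 Ω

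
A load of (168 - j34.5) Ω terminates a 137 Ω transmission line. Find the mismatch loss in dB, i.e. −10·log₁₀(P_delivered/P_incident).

Γ = (31 − j34.5)/(305 − j34.5), |Γ| = 0.151
|Γ|² = 0.0228, so P_del/P_inc = 1 − |Γ|² = 0.977
ML = −10·log₁₀(1 − |Γ|²)

mismatch loss ≈ 0.1 dB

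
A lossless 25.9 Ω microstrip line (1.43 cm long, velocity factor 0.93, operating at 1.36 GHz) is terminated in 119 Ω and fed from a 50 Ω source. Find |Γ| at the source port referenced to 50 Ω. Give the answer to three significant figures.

|Γ| ≈ 0.569

λ = v/f = 0.93·c / 1.36 GHz = 0.205 m
βl = 2π·l/λ = 2π × 0.0697 = 25.1°
tan(βl) = 0.468
Z_in = Z_0·(Z_L + jZ_0·tanβl)/(Z_0 + jZ_L·tanβl) = 25.8 − j43.3 Ω
Γ_s = (Z_in − Z_s)/(Z_in + Z_s) = (-24.2 − j43.3)/(75.8 − j43.3), |Γ_s| = 0.569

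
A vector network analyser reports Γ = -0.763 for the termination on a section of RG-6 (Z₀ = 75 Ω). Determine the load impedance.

Z_L ≈ 10.1 Ω

Z_L = Z_0·(1 + Γ)/(1 − Γ) = 75·(0.237)/(1.76)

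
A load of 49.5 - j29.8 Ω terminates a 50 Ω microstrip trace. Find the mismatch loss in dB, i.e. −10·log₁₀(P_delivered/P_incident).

mismatch loss ≈ 0.373 dB

Γ = (-0.5 − j29.8)/(99.5 − j29.8), |Γ| = 0.287
|Γ|² = 0.0823, so P_del/P_inc = 1 − |Γ|² = 0.918
ML = −10·log₁₀(1 − |Γ|²)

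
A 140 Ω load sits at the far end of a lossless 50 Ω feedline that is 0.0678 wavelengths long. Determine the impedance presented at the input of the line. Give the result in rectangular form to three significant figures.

Z_in ≈ 64.6 − j59.4 Ω

βl = 2π × 0.0678 = 24.4°
tan(βl) = tan(24.4°) = 0.454
Z_in = Z_0·(Z_L + jZ_0·tanβl)/(Z_0 + jZ_L·tanβl)
     = 50·(140 + j22.7)/(50 + j63.5)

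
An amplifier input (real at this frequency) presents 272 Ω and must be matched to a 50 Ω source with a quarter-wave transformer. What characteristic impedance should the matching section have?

Z_qwt ≈ 117 Ω

Z_qwt = √(Z_0·R_L) = √(50 × 272) = √13600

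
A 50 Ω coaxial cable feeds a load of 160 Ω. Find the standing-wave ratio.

For a purely resistive load, VSWR = R_L/Z_0 or Z_0/R_L (whichever > 1) = 160/50

VSWR ≈ 3.2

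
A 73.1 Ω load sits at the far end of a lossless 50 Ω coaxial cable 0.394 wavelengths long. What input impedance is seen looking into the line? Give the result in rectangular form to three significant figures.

Z_in ≈ 51 + j19.3 Ω

βl = 2π × 0.394 = 142°
tan(βl) = tan(142°) = -0.786
Z_in = Z_0·(Z_L + jZ_0·tanβl)/(Z_0 + jZ_L·tanβl)
     = 50·(73.1 − j39.3)/(50 − j57.4)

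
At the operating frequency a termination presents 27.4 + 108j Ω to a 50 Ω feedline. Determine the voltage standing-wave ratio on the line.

Γ = (Z_L − Z_0)/(Z_L + Z_0) = (-22.6 + j108)/(77.4 + j108)
|Γ| = 110/133 = 0.83
VSWR = (1 + |Γ|)/(1 − |Γ|) = 1.83/0.17

VSWR ≈ 10.8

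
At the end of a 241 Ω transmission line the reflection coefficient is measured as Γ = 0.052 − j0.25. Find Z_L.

Z_L = Z_0·(1 + Γ)/(1 − Γ) = 241·(1.05 − j0.25)/(0.948 + j0.25)

Z_L ≈ 234 − j125 Ω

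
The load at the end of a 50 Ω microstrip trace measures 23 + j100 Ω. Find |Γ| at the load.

|Γ| ≈ 0.837

Γ = (Z_L − Z_0)/(Z_L + Z_0) = (-27 + j100)/(73 + j100)
|Γ| = 104/124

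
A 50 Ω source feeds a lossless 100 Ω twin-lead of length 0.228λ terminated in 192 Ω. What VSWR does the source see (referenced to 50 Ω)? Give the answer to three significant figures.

βl = 2π × 0.228 = 82.1°
tan(βl) = 7.19
Z_in = Z_0·(Z_L + jZ_0·tanβl)/(Z_0 + jZ_L·tanβl) = 52.8 − j10.1 Ω
Γ_s = (Z_in − Z_s)/(Z_in + Z_s) = (2.81 − j10.1)/(103 − j10.1), |Γ_s| = 0.101
VSWR = (1 + |Γ_s|)/(1 − |Γ_s|)

VSWR ≈ 1.23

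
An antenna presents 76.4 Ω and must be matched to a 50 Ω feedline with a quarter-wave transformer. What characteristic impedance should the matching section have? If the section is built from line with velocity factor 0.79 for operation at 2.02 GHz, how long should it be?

Z_qwt = √(Z_0·R_L) = √(50 × 76.4) = √3820
λ = 0.79·c/f = 0.117 m, so l = λ/4 = 0.0293 m

Z_qwt ≈ 61.8 Ω; length ≈ 2.93 cm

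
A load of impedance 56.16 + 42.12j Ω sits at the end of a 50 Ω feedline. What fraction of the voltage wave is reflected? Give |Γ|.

Γ = (Z_L − Z_0)/(Z_L + Z_0) = (6.16 + j42.12)/(106.2 + j42.12)
|Γ| = 42.6/114

|Γ| ≈ 0.373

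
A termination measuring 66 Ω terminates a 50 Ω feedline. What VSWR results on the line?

Γ = (66 − 50)/(66 + 50) = 0.138
VSWR = (1 + 0.138)/(1 − 0.138)

VSWR ≈ 1.32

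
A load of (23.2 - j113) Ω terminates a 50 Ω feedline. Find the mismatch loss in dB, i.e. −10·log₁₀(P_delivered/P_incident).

mismatch loss ≈ 5.92 dB

Γ = (-26.8 − j113)/(73.2 − j113), |Γ| = 0.863
|Γ|² = 0.744, so P_del/P_inc = 1 − |Γ|² = 0.256
ML = −10·log₁₀(1 − |Γ|²)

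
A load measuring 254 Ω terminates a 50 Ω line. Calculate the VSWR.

Γ = (254 − 50)/(254 + 50) = 0.671
VSWR = (1 + 0.671)/(1 − 0.671)

VSWR ≈ 5.08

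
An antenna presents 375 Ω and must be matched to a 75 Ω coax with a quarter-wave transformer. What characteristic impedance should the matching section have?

Z_qwt = √(Z_0·R_L) = √(75 × 375) = √28120

Z_qwt ≈ 168 Ω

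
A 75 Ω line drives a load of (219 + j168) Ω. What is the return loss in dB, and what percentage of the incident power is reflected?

Γ = (144 + j168)/(294 + j168), |Γ| = 0.653
RL = −20·log₁₀(0.653) = 3.7 dB
P_refl/P_inc = |Γ|² = 0.427

RL ≈ 3.7 dB; 42.7% of incident power reflected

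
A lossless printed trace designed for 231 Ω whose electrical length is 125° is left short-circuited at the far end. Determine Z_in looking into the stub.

tan(βl) = -1.43
For a short-circuited stub, Z_in = jZ_0·tan(βl)

Z_in ≈ −j330 Ω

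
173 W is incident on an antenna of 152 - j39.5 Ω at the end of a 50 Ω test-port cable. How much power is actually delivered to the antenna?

|Γ| = |(102 − j39.5)/(202 − j39.5)| = 0.531
|Γ|² = 0.282
P_refl = |Γ|²·P_inc = 48.9 W, P_del = (1 − |Γ|²)·P_inc = 124 W

P_delivered ≈ 124 W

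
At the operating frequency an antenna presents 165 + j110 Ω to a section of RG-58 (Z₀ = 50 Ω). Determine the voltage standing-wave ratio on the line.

VSWR ≈ 4.86

Γ = (Z_L − Z_0)/(Z_L + Z_0) = (115 + j110)/(215 + j110)
|Γ| = 159/242 = 0.659
VSWR = (1 + |Γ|)/(1 − |Γ|) = 1.66/0.341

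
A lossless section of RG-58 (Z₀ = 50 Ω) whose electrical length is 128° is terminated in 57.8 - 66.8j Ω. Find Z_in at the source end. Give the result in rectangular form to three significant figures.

Z_in ≈ 56.6 + j66.2 Ω

tan(βl) = tan(128°) = -1.28
Z_in = Z_0·(Z_L + jZ_0·tanβl)/(Z_0 + jZ_L·tanβl)
     = 50·(57.8 − j131)/(-35.5 − j74)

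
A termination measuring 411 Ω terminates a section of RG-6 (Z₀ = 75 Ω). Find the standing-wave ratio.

VSWR ≈ 5.48

For a purely resistive load, VSWR = R_L/Z_0 or Z_0/R_L (whichever > 1) = 411/75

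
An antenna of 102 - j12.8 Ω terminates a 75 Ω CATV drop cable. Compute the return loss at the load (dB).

Γ = (27 − j12.8)/(177 − j12.8), |Γ| = 0.168
RL = −20·log₁₀|Γ| = −20·log₁₀(0.168)

RL ≈ 15.5 dB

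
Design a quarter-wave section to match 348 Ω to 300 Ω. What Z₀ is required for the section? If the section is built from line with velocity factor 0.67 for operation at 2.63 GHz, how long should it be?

Z_qwt = √(Z_0·R_L) = √(300 × 348) = √104400
λ = 0.67·c/f = 0.0764 m, so l = λ/4 = 0.0191 m

Z_qwt ≈ 323 Ω; length ≈ 1.91 cm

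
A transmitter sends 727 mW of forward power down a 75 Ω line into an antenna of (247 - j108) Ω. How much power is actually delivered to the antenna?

P_delivered ≈ 467 mW

|Γ| = |(172 − j108)/(322 − j108)| = 0.598
|Γ|² = 0.358
P_refl = |Γ|²·P_inc = 260 mW, P_del = (1 − |Γ|²)·P_inc = 467 mW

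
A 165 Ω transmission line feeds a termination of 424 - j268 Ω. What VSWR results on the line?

VSWR ≈ 3.72

Γ = (Z_L − Z_0)/(Z_L + Z_0) = (259 − j268)/(589 − j268)
|Γ| = 373/647 = 0.576
VSWR = (1 + |Γ|)/(1 − |Γ|) = 1.58/0.424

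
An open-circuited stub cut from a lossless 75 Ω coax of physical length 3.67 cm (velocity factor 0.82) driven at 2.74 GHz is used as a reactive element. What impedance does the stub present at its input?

λ = v/f = 0.82·c / 2.74 GHz = 0.0898 m
βl = 2π·l/λ = 2π × 0.409 = 147°
tan(βl) = -0.645
For an open-circuited stub, Z_in = −jZ_0·cot(βl) = −jZ_0/tan(βl)

Z_in ≈ +j116 Ω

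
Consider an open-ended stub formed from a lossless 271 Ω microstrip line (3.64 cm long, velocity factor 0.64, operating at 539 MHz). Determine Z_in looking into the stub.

Z_in ≈ −j362 Ω

λ = v/f = 0.64·c / 539 MHz = 0.356 m
βl = 2π·l/λ = 2π × 0.102 = 36.8°
tan(βl) = 0.748
For an open-ended stub, Z_in = −jZ_0·cot(βl) = −jZ_0/tan(βl)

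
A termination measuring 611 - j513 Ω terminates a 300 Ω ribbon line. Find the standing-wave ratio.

Γ = (Z_L − Z_0)/(Z_L + Z_0) = (311 − j513)/(911 − j513)
|Γ| = 600/1050 = 0.574
VSWR = (1 + |Γ|)/(1 − |Γ|) = 1.57/0.426

VSWR ≈ 3.69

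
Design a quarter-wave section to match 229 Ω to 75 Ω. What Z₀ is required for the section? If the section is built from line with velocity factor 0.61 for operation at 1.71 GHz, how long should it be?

Z_qwt ≈ 131 Ω; length ≈ 2.68 cm

Z_qwt = √(Z_0·R_L) = √(75 × 229) = √17180
λ = 0.61·c/f = 0.107 m, so l = λ/4 = 0.0268 m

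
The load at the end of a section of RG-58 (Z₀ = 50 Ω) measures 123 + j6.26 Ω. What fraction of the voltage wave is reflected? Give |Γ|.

|Γ| ≈ 0.423

Γ = (Z_L − Z_0)/(Z_L + Z_0) = (73 + j6.26)/(173 + j6.26)
|Γ| = 73.3/173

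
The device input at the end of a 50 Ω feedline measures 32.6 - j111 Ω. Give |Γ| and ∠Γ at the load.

Γ ≈ 0.812 ∠ -45.6°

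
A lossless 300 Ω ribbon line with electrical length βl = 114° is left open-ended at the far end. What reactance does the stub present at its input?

X_in ≈ 134 Ω (inductive)

tan(βl) = -2.25
For an open-ended stub, Z_in = −jZ_0·cot(βl) = −jZ_0/tan(βl)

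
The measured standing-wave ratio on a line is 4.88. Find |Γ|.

|Γ| ≈ 0.66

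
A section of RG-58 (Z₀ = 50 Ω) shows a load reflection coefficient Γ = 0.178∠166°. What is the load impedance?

Z_L ≈ 35.2 + j3.13 Ω

Z_L = Z_0·(1 + Γ)/(1 − Γ) = 50·(0.827 + j0.0431)/(1.17 − j0.0431)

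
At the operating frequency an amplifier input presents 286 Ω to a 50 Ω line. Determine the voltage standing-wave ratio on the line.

For a purely resistive load, VSWR = R_L/Z_0 or Z_0/R_L (whichever > 1) = 286/50

VSWR ≈ 5.72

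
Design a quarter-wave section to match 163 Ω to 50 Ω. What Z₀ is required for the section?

Z_qwt ≈ 90.3 Ω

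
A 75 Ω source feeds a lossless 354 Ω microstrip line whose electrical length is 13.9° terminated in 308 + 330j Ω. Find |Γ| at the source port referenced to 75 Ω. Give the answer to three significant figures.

tan(βl) = 0.247
Z_in = Z_0·(Z_L + jZ_0·tanβl)/(Z_0 + jZ_L·tanβl) = 512 + j399 Ω
Γ_s = (Z_in − Z_s)/(Z_in + Z_s) = (437 + j399)/(587 + j399), |Γ_s| = 0.834

|Γ| ≈ 0.834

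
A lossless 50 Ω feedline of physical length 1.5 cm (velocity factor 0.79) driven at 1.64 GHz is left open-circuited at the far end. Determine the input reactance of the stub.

X_in ≈ -65.5 Ω (capacitive)

λ = v/f = 0.79·c / 1.64 GHz = 0.145 m
βl = 2π·l/λ = 2π × 0.104 = 37.4°
tan(βl) = 0.764
For an open-circuited stub, Z_in = −jZ_0·cot(βl) = −jZ_0/tan(βl)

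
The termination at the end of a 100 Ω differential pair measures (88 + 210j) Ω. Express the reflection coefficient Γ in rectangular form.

Γ = (Z_L − Z_0)/(Z_L + Z_0) = (-12 + j210)/(188 + j210)

Γ ≈ 0.527 + j0.529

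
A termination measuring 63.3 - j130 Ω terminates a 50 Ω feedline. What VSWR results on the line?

Γ = (Z_L − Z_0)/(Z_L + Z_0) = (13.3 − j130)/(113.3 − j130)
|Γ| = 131/172 = 0.758
VSWR = (1 + |Γ|)/(1 − |Γ|) = 1.76/0.242

VSWR ≈ 7.26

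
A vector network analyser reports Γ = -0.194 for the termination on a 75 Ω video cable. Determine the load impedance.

Z_L = Z_0·(1 + Γ)/(1 − Γ) = 75·(0.806)/(1.19)

Z_L ≈ 50.6 Ω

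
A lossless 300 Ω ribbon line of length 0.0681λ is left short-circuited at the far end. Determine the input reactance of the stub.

X_in ≈ 137 Ω (inductive)

βl = 2π × 0.0681 = 24.5°
tan(βl) = 0.456
For a short-circuited stub, Z_in = jZ_0·tan(βl)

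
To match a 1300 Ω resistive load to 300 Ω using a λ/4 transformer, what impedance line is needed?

Z_qwt ≈ 624 Ω

Z_qwt = √(Z_0·R_L) = √(300 × 1300) = √390000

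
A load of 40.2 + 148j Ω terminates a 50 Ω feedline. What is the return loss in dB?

RL ≈ 1.35 dB

Γ = (-9.8 + j148)/(90.2 + j148), |Γ| = 0.856
RL = −20·log₁₀|Γ| = −20·log₁₀(0.856)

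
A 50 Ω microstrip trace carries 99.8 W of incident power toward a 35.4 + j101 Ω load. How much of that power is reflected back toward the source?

|Γ| = |(-14.6 + j101)/(85.4 + j101)| = 0.772
|Γ|² = 0.595
P_refl = |Γ|²·P_inc = 59.4 W, P_del = (1 − |Γ|²)·P_inc = 40.4 W

P_reflected ≈ 59.4 W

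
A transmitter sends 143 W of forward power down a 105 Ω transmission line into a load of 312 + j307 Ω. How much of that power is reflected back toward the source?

|Γ| = |(207 + j307)/(417 + j307)| = 0.715
|Γ|² = 0.511
P_refl = |Γ|²·P_inc = 73.1 W, P_del = (1 − |Γ|²)·P_inc = 69.9 W

P_reflected ≈ 73.1 W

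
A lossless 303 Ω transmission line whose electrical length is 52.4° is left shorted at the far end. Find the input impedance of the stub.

tan(βl) = 1.3
For a shorted stub, Z_in = jZ_0·tan(βl)

Z_in ≈ +j393 Ω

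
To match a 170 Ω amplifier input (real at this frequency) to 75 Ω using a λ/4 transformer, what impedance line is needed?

Z_qwt ≈ 113 Ω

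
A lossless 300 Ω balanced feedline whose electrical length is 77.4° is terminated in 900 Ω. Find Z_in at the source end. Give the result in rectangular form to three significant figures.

Z_in ≈ 104 − j59.3 Ω

tan(βl) = tan(77.4°) = 4.47
Z_in = Z_0·(Z_L + jZ_0·tanβl)/(Z_0 + jZ_L·tanβl)
     = 300·(900 + j1340)/(300 + j4030)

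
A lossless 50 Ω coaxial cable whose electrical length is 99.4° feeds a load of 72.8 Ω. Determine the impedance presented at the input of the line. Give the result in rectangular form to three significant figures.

tan(βl) = tan(99.4°) = -6.04
Z_in = Z_0·(Z_L + jZ_0·tanβl)/(Z_0 + jZ_L·tanβl)
     = 50·(72.8 − j302)/(50 − j440)

Z_in ≈ 34.8 + j4.32 Ω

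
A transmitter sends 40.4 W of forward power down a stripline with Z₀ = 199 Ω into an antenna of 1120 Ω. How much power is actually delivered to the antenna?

P_delivered ≈ 20.7 W

Γ = (1120 − 199)/(1120 + 199) = 0.698
|Γ|² = 0.488
P_refl = |Γ|²·P_inc = 19.7 W, P_del = (1 − |Γ|²)·P_inc = 20.7 W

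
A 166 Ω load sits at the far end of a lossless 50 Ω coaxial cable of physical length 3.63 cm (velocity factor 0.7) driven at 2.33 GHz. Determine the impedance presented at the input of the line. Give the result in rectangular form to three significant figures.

Z_in ≈ 38.6 + j54.8 Ω

λ = v/f = 0.7·c / 2.33 GHz = 0.0901 m
βl = 2π·l/λ = 2π × 0.403 = 145°
tan(βl) = tan(145°) = -0.7
Z_in = Z_0·(Z_L + jZ_0·tanβl)/(Z_0 + jZ_L·tanβl)
     = 50·(166 − j35)/(50 − j116)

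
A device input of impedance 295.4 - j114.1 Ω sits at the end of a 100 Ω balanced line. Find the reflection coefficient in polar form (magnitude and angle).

Γ ≈ 0.55 ∠ -14.2°

Γ = (Z_L − Z_0)/(Z_L + Z_0) = (195.4 − j114.1)/(395.4 − j114.1)
|Γ| = 226/412 = 0.55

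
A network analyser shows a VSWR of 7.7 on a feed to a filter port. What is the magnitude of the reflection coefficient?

|Γ| ≈ 0.77

|Γ| = (S − 1)/(S + 1) = (7.7 − 1)/(7.7 + 1) = 6.7/8.7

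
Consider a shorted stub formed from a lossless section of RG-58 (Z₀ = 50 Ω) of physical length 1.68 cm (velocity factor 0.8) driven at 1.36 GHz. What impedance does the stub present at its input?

Z_in ≈ +j34.1 Ω

λ = v/f = 0.8·c / 1.36 GHz = 0.176 m
βl = 2π·l/λ = 2π × 0.0952 = 34.3°
tan(βl) = 0.681
For a shorted stub, Z_in = jZ_0·tan(βl)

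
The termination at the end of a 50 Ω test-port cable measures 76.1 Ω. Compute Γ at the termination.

Γ = (Z_L − Z_0)/(Z_L + Z_0) = (76.1 − 50)/(76.1 + 50) = 26.1/126.1

Γ = 0.207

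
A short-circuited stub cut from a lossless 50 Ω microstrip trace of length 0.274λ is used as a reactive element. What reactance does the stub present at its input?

βl = 2π × 0.274 = 98.6°
tan(βl) = -6.58
For a short-circuited stub, Z_in = jZ_0·tan(βl)

X_in ≈ -329 Ω (capacitive)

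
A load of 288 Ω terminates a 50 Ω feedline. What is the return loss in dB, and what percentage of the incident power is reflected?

Γ = (288 − 50)/(288 + 50) = 0.704
RL = −20·log₁₀(0.704) = 3.05 dB
P_refl/P_inc = |Γ|² = 0.496

RL ≈ 3.05 dB; 49.6% of incident power reflected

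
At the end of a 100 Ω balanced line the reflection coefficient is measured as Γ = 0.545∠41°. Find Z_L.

Z_L ≈ 148 + j151 Ω

Z_L = Z_0·(1 + Γ)/(1 − Γ) = 100·(1.41 + j0.358)/(0.589 − j0.358)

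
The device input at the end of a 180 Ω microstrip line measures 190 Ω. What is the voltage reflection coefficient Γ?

Γ = (Z_L − Z_0)/(Z_L + Z_0) = (190 − 180)/(190 + 180) = 10/370

Γ = 0.027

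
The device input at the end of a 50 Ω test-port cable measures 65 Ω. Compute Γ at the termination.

Γ = (Z_L − Z_0)/(Z_L + Z_0) = (65 − 50)/(65 + 50) = 15/115

Γ = 0.13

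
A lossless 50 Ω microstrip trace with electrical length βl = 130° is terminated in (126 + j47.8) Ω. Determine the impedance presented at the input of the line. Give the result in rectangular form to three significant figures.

Z_in ≈ 22.4 + j26 Ω

tan(βl) = tan(130°) = -1.19
Z_in = Z_0·(Z_L + jZ_0·tanβl)/(Z_0 + jZ_L·tanβl)
     = 50·(126 − j11.8)/(107 − j150)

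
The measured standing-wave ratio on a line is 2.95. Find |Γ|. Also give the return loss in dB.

|Γ| = (S − 1)/(S + 1) = (2.95 − 1)/(2.95 + 1) = 1.95/3.95
RL = −20·log₁₀|Γ| = −20·log₁₀(0.494)

|Γ| ≈ 0.494; return loss ≈ 6.13 dB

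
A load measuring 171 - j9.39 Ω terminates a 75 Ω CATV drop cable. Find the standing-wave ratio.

VSWR ≈ 2.29

Γ = (Z_L − Z_0)/(Z_L + Z_0) = (96 − j9.39)/(246 − j9.39)
|Γ| = 96.5/246 = 0.392
VSWR = (1 + |Γ|)/(1 − |Γ|) = 1.39/0.608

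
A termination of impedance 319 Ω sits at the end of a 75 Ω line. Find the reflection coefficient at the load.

Γ = 0.619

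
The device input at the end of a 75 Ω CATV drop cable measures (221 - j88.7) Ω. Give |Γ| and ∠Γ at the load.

Γ = (Z_L − Z_0)/(Z_L + Z_0) = (146 − j88.7)/(296 − j88.7)
|Γ| = 171/309 = 0.553

Γ ≈ 0.553 ∠ -14.6°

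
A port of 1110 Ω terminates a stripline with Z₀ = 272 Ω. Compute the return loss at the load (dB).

Γ = (1110 − 272)/(1110 + 272) = 0.606
RL = −20·log₁₀|Γ| = −20·log₁₀(0.606)

RL ≈ 4.35 dB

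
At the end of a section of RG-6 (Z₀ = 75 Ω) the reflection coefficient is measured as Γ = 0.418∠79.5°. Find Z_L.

Z_L ≈ 60.5 + j60.3 Ω

Z_L = Z_0·(1 + Γ)/(1 − Γ) = 75·(1.08 + j0.411)/(0.924 − j0.411)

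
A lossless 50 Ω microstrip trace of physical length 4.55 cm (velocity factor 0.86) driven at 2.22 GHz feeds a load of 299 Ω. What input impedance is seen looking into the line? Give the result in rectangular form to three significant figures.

λ = v/f = 0.86·c / 2.22 GHz = 0.116 m
βl = 2π·l/λ = 2π × 0.392 = 141°
tan(βl) = tan(141°) = -0.811
Z_in = Z_0·(Z_L + jZ_0·tanβl)/(Z_0 + jZ_L·tanβl)
     = 50·(299 − j40.6)/(50 − j243)

Z_in ≈ 20.2 + j57.5 Ω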